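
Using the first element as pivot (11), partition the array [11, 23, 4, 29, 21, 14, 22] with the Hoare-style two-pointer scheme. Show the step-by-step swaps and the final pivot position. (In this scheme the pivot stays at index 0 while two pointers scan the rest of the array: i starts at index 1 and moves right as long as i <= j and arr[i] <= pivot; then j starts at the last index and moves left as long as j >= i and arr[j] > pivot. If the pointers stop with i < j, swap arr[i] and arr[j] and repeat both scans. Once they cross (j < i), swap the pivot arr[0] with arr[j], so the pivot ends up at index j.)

Hoare-style two-pointer partition with pivot = 11:

Initial array: [11, 23, 4, 29, 21, 14, 22]

Pointers start at i = 1, j = 6.
i stops at index 1 (arr[1]=23 > 11), j stops at index 2 (arr[2]=4 <= 11): swap arr[1] and arr[2], array becomes [11, 4, 23, 29, 21, 14, 22]
i ends at 2, j ends at 1: the pointers have crossed (j < i), so scanning stops.

Swap pivot arr[0] with arr[1] to place pivot at position 1: [4, 11, 23, 29, 21, 14, 22]
Pivot position: 1

After partitioning with pivot 11, the array becomes [4, 11, 23, 29, 21, 14, 22]. The pivot is placed at index 1. All elements to the left of the pivot are <= 11, and all elements to the right are > 11.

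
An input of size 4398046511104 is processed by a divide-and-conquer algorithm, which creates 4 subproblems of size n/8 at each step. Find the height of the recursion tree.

For divide and conquer with division factor 8:

Problem sizes at each level:
Level 0: 4398046511104
Level 1: 549755813888
Level 2: 68719476736
Level 3: 8589934592
Level 4: 1073741824
Level 5: 134217728
Level 6: 16777216
Level 7: 2097152
Level 8: 262144
Level 9: 32768
Level 10: 4096
Level 11: 512
Level 12: 64
Level 13: 8
Level 14: 1

The root is level 0 and the size-1 base case is level 14 (the tree spans levels 0 through 14, i.e. 15 levels counting the root), so the depth is the number of divisions: log_8(4398046511104) = 14

The recursion tree depth is log_8(4398046511104) = 14. At each level, the problem size is divided by 8, so it takes 14 divisions to reduce to a base case of size 1. The algorithm makes 4 recursive calls at each level.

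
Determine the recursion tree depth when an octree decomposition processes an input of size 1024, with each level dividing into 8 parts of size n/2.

For divide and conquer with division factor 2:

Problem sizes at each level:
Level 0: 1024
Level 1: 512
Level 2: 256
Level 3: 128
Level 4: 64
Level 5: 32
Level 6: 16
Level 7: 8
Level 8: 4
Level 9: 2
Level 10: 1

The root is level 0 and the size-1 base case is level 10 (the tree spans levels 0 through 10, i.e. 11 levels counting the root), so the depth is the number of divisions: log_2(1024) = 10

The recursion tree depth is log_2(1024) = 10. At each level, the problem size is divided by 2, so it takes 10 divisions to reduce to a base case of size 1. The algorithm makes 8 recursive calls at each level.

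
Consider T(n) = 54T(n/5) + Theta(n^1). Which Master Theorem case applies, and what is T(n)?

Master Theorem for T(n) = 54T(n/5) + O(n^1):

a = 54, b = 5, c = 1
log_b(a) = log_5(54) = 2.4785

Case 1: c = 1 < log_5(54) = 2.4785
T(n) = O(n^(log_5 54))

For T(n) = 54T(n/5) + O(n^1): log_5(54) = 2.4785. This is Case 1 of the Master Theorem (c < log_b(a), work dominated by leaves), giving O(n^(log_5 54)).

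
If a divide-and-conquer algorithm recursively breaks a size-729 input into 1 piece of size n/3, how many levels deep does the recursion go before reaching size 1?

For divide and conquer with division factor 3:

Problem sizes at each level:
Level 0: 729
Level 1: 243
Level 2: 81
Level 3: 27
Level 4: 9
Level 5: 3
Level 6: 1

The root is level 0 and the size-1 base case is level 6 (the tree spans levels 0 through 6, i.e. 7 levels counting the root), so the depth is the number of divisions: log_3(729) = 6

The recursion tree depth is log_3(729) = 6. At each level, the problem size is divided by 3, so it takes 6 divisions to reduce to a base case of size 1. The algorithm makes 1 recursive call at each level.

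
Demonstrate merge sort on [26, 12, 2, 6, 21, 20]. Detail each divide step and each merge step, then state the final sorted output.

Merge sort trace:

Split: [26, 12, 2, 6, 21, 20] -> [26, 12, 2] and [6, 21, 20]
  Split: [26, 12, 2] -> [26] and [12, 2]
    Split: [12, 2] -> [12] and [2]
    Merge: [12] + [2] -> [2, 12]
  Merge: [26] + [2, 12] -> [2, 12, 26]
  Split: [6, 21, 20] -> [6] and [21, 20]
    Split: [21, 20] -> [21] and [20]
    Merge: [21] + [20] -> [20, 21]
  Merge: [6] + [20, 21] -> [6, 20, 21]
Merge: [2, 12, 26] + [6, 20, 21] -> [2, 6, 12, 20, 21, 26]

Final sorted array: [2, 6, 12, 20, 21, 26]

The merge sort proceeds by recursively splitting the array and merging sorted halves.
After all merges, the sorted array is [2, 6, 12, 20, 21, 26].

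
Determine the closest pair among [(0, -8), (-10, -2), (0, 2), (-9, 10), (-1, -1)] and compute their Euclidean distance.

Computing all pairwise distances among 5 points:

d((0, -8), (-10, -2)) = 11.6619
d((0, -8), (0, 2)) = 10.0
d((0, -8), (-9, 10)) = 20.1246
d((0, -8), (-1, -1)) = 7.0711
d((-10, -2), (0, 2)) = 10.7703
d((-10, -2), (-9, 10)) = 12.0416
d((-10, -2), (-1, -1)) = 9.0554
d((0, 2), (-9, 10)) = 12.0416
d((0, 2), (-1, -1)) = 3.1623 <-- minimum
d((-9, 10), (-1, -1)) = 13.6015

Closest pair: (0, 2) and (-1, -1) with distance 3.1623

The closest pair is (0, 2) and (-1, -1) with Euclidean distance 3.1623. For 5 points, brute-force pairwise comparison is shown above. For large n, the divide-and-conquer algorithm (sort by x, recurse on halves, check the dividing strip) achieves O(n log n).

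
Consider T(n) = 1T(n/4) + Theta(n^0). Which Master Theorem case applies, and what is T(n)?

Master Theorem for T(n) = 1T(n/4) + O(n^0):

a = 1, b = 4, c = 0
log_b(a) = log_4(1) = 0.0000

Case 2: c = 0 = log_4(1) = 0.0000
T(n) = O(n^0 log n) = O(log n)

For T(n) = 1T(n/4) + O(n^0): log_4(1) = 0.0000. This is Case 2 of the Master Theorem (c = log_b(a), equal work at all levels), giving O(log n).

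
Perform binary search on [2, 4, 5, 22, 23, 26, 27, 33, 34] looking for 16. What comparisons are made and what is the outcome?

Binary search for 16 in [2, 4, 5, 22, 23, 26, 27, 33, 34]:

lo=0, hi=8, mid=4, arr[mid]=23 -> 23 > 16, search left half
lo=0, hi=3, mid=1, arr[mid]=4 -> 4 < 16, search right half
lo=2, hi=3, mid=2, arr[mid]=5 -> 5 < 16, search right half
lo=3, hi=3, mid=3, arr[mid]=22 -> 22 > 16, search left half
lo=3 > hi=2, target 16 not found

Binary search determines that 16 is not in the array after 4 comparisons. The search space was exhausted without finding the target.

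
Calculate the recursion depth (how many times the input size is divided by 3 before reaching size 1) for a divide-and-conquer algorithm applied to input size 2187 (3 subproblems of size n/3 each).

For divide and conquer with division factor 3:

Problem sizes at each level:
Level 0: 2187
Level 1: 729
Level 2: 243
Level 3: 81
Level 4: 27
Level 5: 9
Level 6: 3
Level 7: 1

The root is level 0 and the size-1 base case is level 7 (the tree spans levels 0 through 7, i.e. 8 levels counting the root), so the depth is the number of divisions: log_3(2187) = 7

The recursion tree depth is log_3(2187) = 7. At each level, the problem size is divided by 3, so it takes 7 divisions to reduce to a base case of size 1. The algorithm makes 3 recursive calls at each level.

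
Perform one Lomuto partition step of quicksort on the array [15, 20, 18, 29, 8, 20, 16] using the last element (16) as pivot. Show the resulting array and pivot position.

Lomuto partition with pivot = 16:

Initial array: [15, 20, 18, 29, 8, 20, 16]

arr[0]=15 <= 16: swap with position 0, array becomes [15, 20, 18, 29, 8, 20, 16]
arr[1]=20 > 16: no swap
arr[2]=18 > 16: no swap
arr[3]=29 > 16: no swap
arr[4]=8 <= 16: swap with position 1, array becomes [15, 8, 18, 29, 20, 20, 16]
arr[5]=20 > 16: no swap

Place pivot at position 2: [15, 8, 16, 29, 20, 20, 18]
Pivot position: 2

After partitioning with pivot 16, the array becomes [15, 8, 16, 29, 20, 20, 18]. The pivot is placed at index 2. All elements to the left of the pivot are <= 16, and all elements to the right are > 16.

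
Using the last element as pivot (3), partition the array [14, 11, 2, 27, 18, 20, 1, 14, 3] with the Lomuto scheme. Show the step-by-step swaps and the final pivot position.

Lomuto partition with pivot = 3:

Initial array: [14, 11, 2, 27, 18, 20, 1, 14, 3]

arr[0]=14 > 3: no swap
arr[1]=11 > 3: no swap
arr[2]=2 <= 3: swap with position 0, array becomes [2, 11, 14, 27, 18, 20, 1, 14, 3]
arr[3]=27 > 3: no swap
arr[4]=18 > 3: no swap
arr[5]=20 > 3: no swap
arr[6]=1 <= 3: swap with position 1, array becomes [2, 1, 14, 27, 18, 20, 11, 14, 3]
arr[7]=14 > 3: no swap

Place pivot at position 2: [2, 1, 3, 27, 18, 20, 11, 14, 14]
Pivot position: 2

After partitioning with pivot 3, the array becomes [2, 1, 3, 27, 18, 20, 11, 14, 14]. The pivot is placed at index 2. All elements to the left of the pivot are <= 3, and all elements to the right are > 3.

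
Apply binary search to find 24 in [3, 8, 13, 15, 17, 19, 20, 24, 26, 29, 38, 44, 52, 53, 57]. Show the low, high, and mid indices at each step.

Binary search for 24 in [3, 8, 13, 15, 17, 19, 20, 24, 26, 29, 38, 44, 52, 53, 57]:

lo=0, hi=14, mid=7, arr[mid]=24 -> Found target at index 7!

Binary search finds 24 at index 7 after 1 comparisons. The search repeatedly halves the search space by comparing with the middle element.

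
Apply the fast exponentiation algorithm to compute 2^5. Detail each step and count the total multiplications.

Computing 2^5 by squaring (build up from 2^1; each line after the first costs one multiplication):

2^1 = 2
2^2 = (2^1)^2 = 2^2 = 4
2^4 = (2^2)^2 = 4^2 = 16
2^5 = 2 * 2^4 = 2 * 16 = 32

Result: 32
Multiplications needed: 3 (3 lines after 2^1)

2^5 = 32. Using exponentiation by squaring, this requires 3 multiplications. The key idea: if the exponent is even, square the half-power; if odd, multiply by the base once.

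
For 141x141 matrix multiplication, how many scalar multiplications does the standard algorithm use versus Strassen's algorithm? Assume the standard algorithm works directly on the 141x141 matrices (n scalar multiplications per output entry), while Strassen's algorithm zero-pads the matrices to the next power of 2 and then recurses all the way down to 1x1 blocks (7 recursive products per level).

Matrix multiplication for 141x141 matrices:

Strassen's algorithm requires power-of-2 dimensions. Pad 141x141 to 256x256 (next power of 2).

Standard algorithm: 141^3 = 2803221 multiplications
Strassen's algorithm: 7^(log2(256)) = 7^8 = 5764801 multiplications
Difference: 2803221 - 5764801 = -2961580 (Strassen uses MORE here due to padding overhead — for small or just-over-power-of-2 n, padding can outweigh the per-level savings)

Standard: 2803221 multiplications (141^3). Strassen: 5764801 multiplications (7^8, after padding to 256x256). Strassen reduces 8 recursive multiplications to 7 at each level.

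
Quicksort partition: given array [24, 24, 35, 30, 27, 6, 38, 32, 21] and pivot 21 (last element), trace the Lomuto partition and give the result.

Lomuto partition with pivot = 21:

Initial array: [24, 24, 35, 30, 27, 6, 38, 32, 21]

arr[0]=24 > 21: no swap
arr[1]=24 > 21: no swap
arr[2]=35 > 21: no swap
arr[3]=30 > 21: no swap
arr[4]=27 > 21: no swap
arr[5]=6 <= 21: swap with position 0, array becomes [6, 24, 35, 30, 27, 24, 38, 32, 21]
arr[6]=38 > 21: no swap
arr[7]=32 > 21: no swap

Place pivot at position 1: [6, 21, 35, 30, 27, 24, 38, 32, 24]
Pivot position: 1

After partitioning with pivot 21, the array becomes [6, 21, 35, 30, 27, 24, 38, 32, 24]. The pivot is placed at index 1. All elements to the left of the pivot are <= 21, and all elements to the right are > 21.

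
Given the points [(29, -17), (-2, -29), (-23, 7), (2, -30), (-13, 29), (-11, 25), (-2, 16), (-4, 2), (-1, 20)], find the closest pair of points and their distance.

Computing all pairwise distances among 9 points:

d((29, -17), (-2, -29)) = 33.2415
d((29, -17), (-23, 7)) = 57.2713
d((29, -17), (2, -30)) = 29.9666
d((29, -17), (-13, 29)) = 62.2896
d((29, -17), (-11, 25)) = 58.0
d((29, -17), (-2, 16)) = 45.2769
d((29, -17), (-4, 2)) = 38.0789
d((29, -17), (-1, 20)) = 47.634
d((-2, -29), (-23, 7)) = 41.6773
d((-2, -29), (2, -30)) = 4.1231 <-- minimum
d((-2, -29), (-13, 29)) = 59.0339
d((-2, -29), (-11, 25)) = 54.7449
d((-2, -29), (-2, 16)) = 45.0
d((-2, -29), (-4, 2)) = 31.0644
d((-2, -29), (-1, 20)) = 49.0102
d((-23, 7), (2, -30)) = 44.6542
d((-23, 7), (-13, 29)) = 24.1661
d((-23, 7), (-11, 25)) = 21.6333
d((-23, 7), (-2, 16)) = 22.8473
d((-23, 7), (-4, 2)) = 19.6469
d((-23, 7), (-1, 20)) = 25.5539
d((2, -30), (-13, 29)) = 60.8769
d((2, -30), (-11, 25)) = 56.5155
d((2, -30), (-2, 16)) = 46.1736
d((2, -30), (-4, 2)) = 32.5576
d((2, -30), (-1, 20)) = 50.0899
d((-13, 29), (-11, 25)) = 4.4721
d((-13, 29), (-2, 16)) = 17.0294
d((-13, 29), (-4, 2)) = 28.4605
d((-13, 29), (-1, 20)) = 15.0
d((-11, 25), (-2, 16)) = 12.7279
d((-11, 25), (-4, 2)) = 24.0416
d((-11, 25), (-1, 20)) = 11.1803
d((-2, 16), (-4, 2)) = 14.1421
d((-2, 16), (-1, 20)) = 4.1231 <-- minimum
d((-4, 2), (-1, 20)) = 18.2483

Minimum distance: 4.1231 (tie among 2 pairs: (-2, -29) and (2, -30); (-2, 16) and (-1, 20))

The minimum Euclidean distance is 4.1231. There is a tie: 2 pairs achieve this minimum — (-2, -29) and (2, -30); (-2, 16) and (-1, 20). Any of these is a valid closest pair. For 9 points, brute-force pairwise comparison is shown above. For large n, the divide-and-conquer algorithm (sort by x, recurse on halves, check the dividing strip) achieves O(n log n).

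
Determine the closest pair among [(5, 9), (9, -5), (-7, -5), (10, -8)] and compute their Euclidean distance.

Computing all pairwise distances among 4 points:

d((5, 9), (9, -5)) = 14.5602
d((5, 9), (-7, -5)) = 18.4391
d((5, 9), (10, -8)) = 17.72
d((9, -5), (-7, -5)) = 16.0
d((9, -5), (10, -8)) = 3.1623 <-- minimum
d((-7, -5), (10, -8)) = 17.2627

Closest pair: (9, -5) and (10, -8) with distance 3.1623

The closest pair is (9, -5) and (10, -8) with Euclidean distance 3.1623. For 4 points, brute-force pairwise comparison is shown above. For large n, the divide-and-conquer algorithm (sort by x, recurse on halves, check the dividing strip) achieves O(n log n).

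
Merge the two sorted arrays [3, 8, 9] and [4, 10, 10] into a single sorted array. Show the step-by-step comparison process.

Merging process:

Compare 3 vs 4: take 3 from left. Merged: [3]
Compare 8 vs 4: take 4 from right. Merged: [3, 4]
Compare 8 vs 10: take 8 from left. Merged: [3, 4, 8]
Compare 9 vs 10: take 9 from left. Merged: [3, 4, 8, 9]
Append remaining from right: [10, 10]. Merged: [3, 4, 8, 9, 10, 10]

Final merged array: [3, 4, 8, 9, 10, 10]
Total comparisons: 4

The merged array is [3, 4, 8, 9, 10, 10], requiring 4 comparisons. The merge step runs in O(n) time where n is the total number of elements.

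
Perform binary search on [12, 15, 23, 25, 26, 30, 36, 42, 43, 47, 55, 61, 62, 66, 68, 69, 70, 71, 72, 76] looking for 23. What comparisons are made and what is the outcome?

Binary search for 23 in [12, 15, 23, 25, 26, 30, 36, 42, 43, 47, 55, 61, 62, 66, 68, 69, 70, 71, 72, 76]:

lo=0, hi=19, mid=9, arr[mid]=47 -> 47 > 23, search left half
lo=0, hi=8, mid=4, arr[mid]=26 -> 26 > 23, search left half
lo=0, hi=3, mid=1, arr[mid]=15 -> 15 < 23, search right half
lo=2, hi=3, mid=2, arr[mid]=23 -> Found target at index 2!

Binary search finds 23 at index 2 after 4 comparisons. The search repeatedly halves the search space by comparing with the middle element.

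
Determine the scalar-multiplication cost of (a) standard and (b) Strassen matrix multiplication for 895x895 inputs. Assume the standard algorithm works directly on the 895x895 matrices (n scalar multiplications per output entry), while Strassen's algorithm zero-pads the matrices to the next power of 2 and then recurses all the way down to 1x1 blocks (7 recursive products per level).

Matrix multiplication for 895x895 matrices:

Strassen's algorithm requires power-of-2 dimensions. Pad 895x895 to 1024x1024 (next power of 2).

Standard algorithm: 895^3 = 716917375 multiplications
Strassen's algorithm: 7^(log2(1024)) = 7^10 = 282475249 multiplications
Savings: 716917375 - 282475249 = 434442126 multiplications

Standard: 716917375 multiplications (895^3). Strassen: 282475249 multiplications (7^10, after padding to 1024x1024). Strassen reduces 8 recursive multiplications to 7 at each level.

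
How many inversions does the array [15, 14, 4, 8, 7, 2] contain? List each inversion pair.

Finding inversions in [15, 14, 4, 8, 7, 2]:

(0, 1): arr[0]=15 > arr[1]=14
(0, 2): arr[0]=15 > arr[2]=4
(0, 3): arr[0]=15 > arr[3]=8
(0, 4): arr[0]=15 > arr[4]=7
(0, 5): arr[0]=15 > arr[5]=2
(1, 2): arr[1]=14 > arr[2]=4
(1, 3): arr[1]=14 > arr[3]=8
(1, 4): arr[1]=14 > arr[4]=7
(1, 5): arr[1]=14 > arr[5]=2
(2, 5): arr[2]=4 > arr[5]=2
(3, 4): arr[3]=8 > arr[4]=7
(3, 5): arr[3]=8 > arr[5]=2
(4, 5): arr[4]=7 > arr[5]=2

Total inversions: 13

The array has 13 inversion(s): (0,1), (0,2), (0,3), (0,4), (0,5), (1,2), (1,3), (1,4), (1,5), (2,5), (3,4), (3,5), (4,5). Each pair (i,j) satisfies i < j and arr[i] > arr[j].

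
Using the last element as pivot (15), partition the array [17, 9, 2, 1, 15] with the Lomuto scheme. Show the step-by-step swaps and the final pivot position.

Lomuto partition with pivot = 15:

Initial array: [17, 9, 2, 1, 15]

arr[0]=17 > 15: no swap
arr[1]=9 <= 15: swap with position 0, array becomes [9, 17, 2, 1, 15]
arr[2]=2 <= 15: swap with position 1, array becomes [9, 2, 17, 1, 15]
arr[3]=1 <= 15: swap with position 2, array becomes [9, 2, 1, 17, 15]

Place pivot at position 3: [9, 2, 1, 15, 17]
Pivot position: 3

After partitioning with pivot 15, the array becomes [9, 2, 1, 15, 17]. The pivot is placed at index 3. All elements to the left of the pivot are <= 15, and all elements to the right are > 15.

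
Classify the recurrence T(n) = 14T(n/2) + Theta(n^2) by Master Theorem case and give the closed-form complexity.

Master Theorem for T(n) = 14T(n/2) + O(n^2):

a = 14, b = 2, c = 2
log_b(a) = log_2(14) = 3.8074

Case 1: c = 2 < log_2(14) = 3.8074
T(n) = O(n^(log_2 14))

For T(n) = 14T(n/2) + O(n^2): log_2(14) = 3.8074. This is Case 1 of the Master Theorem (c < log_b(a), work dominated by leaves), giving O(n^(log_2 14)).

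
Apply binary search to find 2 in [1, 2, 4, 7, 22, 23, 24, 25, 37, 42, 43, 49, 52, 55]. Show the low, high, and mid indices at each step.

Binary search for 2 in [1, 2, 4, 7, 22, 23, 24, 25, 37, 42, 43, 49, 52, 55]:

lo=0, hi=13, mid=6, arr[mid]=24 -> 24 > 2, search left half
lo=0, hi=5, mid=2, arr[mid]=4 -> 4 > 2, search left half
lo=0, hi=1, mid=0, arr[mid]=1 -> 1 < 2, search right half
lo=1, hi=1, mid=1, arr[mid]=2 -> Found target at index 1!

Binary search finds 2 at index 1 after 4 comparisons. The search repeatedly halves the search space by comparing with the middle element.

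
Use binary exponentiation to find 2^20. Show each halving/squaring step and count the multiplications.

Computing 2^20 by squaring (build up from 2^1; each line after the first costs one multiplication):

2^1 = 2
2^2 = (2^1)^2 = 2^2 = 4
2^4 = (2^2)^2 = 4^2 = 16
2^5 = 2 * 2^4 = 2 * 16 = 32
2^10 = (2^5)^2 = 32^2 = 1024
2^20 = (2^10)^2 = 1024^2 = 1048576

Result: 1048576
Multiplications needed: 5 (5 lines after 2^1)

2^20 = 1048576. Using exponentiation by squaring, this requires 5 multiplications. The key idea: if the exponent is even, square the half-power; if odd, multiply by the base once.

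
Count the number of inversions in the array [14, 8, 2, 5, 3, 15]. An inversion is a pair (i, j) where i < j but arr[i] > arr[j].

Finding inversions in [14, 8, 2, 5, 3, 15]:

(0, 1): arr[0]=14 > arr[1]=8
(0, 2): arr[0]=14 > arr[2]=2
(0, 3): arr[0]=14 > arr[3]=5
(0, 4): arr[0]=14 > arr[4]=3
(1, 2): arr[1]=8 > arr[2]=2
(1, 3): arr[1]=8 > arr[3]=5
(1, 4): arr[1]=8 > arr[4]=3
(3, 4): arr[3]=5 > arr[4]=3

Total inversions: 8

The array has 8 inversion(s): (0,1), (0,2), (0,3), (0,4), (1,2), (1,3), (1,4), (3,4). Each pair (i,j) satisfies i < j and arr[i] > arr[j].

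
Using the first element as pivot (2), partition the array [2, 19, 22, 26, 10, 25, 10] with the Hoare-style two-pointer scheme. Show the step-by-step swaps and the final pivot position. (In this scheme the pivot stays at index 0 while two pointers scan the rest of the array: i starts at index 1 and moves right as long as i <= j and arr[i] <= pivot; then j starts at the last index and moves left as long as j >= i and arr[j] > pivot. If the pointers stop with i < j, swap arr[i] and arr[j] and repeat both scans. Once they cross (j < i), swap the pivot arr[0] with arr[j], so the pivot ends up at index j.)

Hoare-style two-pointer partition with pivot = 2:

Initial array: [2, 19, 22, 26, 10, 25, 10]

Pointers start at i = 1, j = 6.
i ends at 1, j ends at 0: the pointers have crossed (j < i), so scanning stops.

j = 0, so swapping arr[0] with arr[j] leaves the pivot at position 0: [2, 19, 22, 26, 10, 25, 10]
Pivot position: 0

After partitioning with pivot 2, the array becomes [2, 19, 22, 26, 10, 25, 10]. The pivot is placed at index 0. All elements to the left of the pivot are <= 2, and all elements to the right are > 2.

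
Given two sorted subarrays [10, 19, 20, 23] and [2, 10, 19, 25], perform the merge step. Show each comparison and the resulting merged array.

Merging process:

Compare 10 vs 2: take 2 from right. Merged: [2]
Compare 10 vs 10: take 10 from left. Merged: [2, 10]
Compare 19 vs 10: take 10 from right. Merged: [2, 10, 10]
Compare 19 vs 19: take 19 from left. Merged: [2, 10, 10, 19]
Compare 20 vs 19: take 19 from right. Merged: [2, 10, 10, 19, 19]
Compare 20 vs 25: take 20 from left. Merged: [2, 10, 10, 19, 19, 20]
Compare 23 vs 25: take 23 from left. Merged: [2, 10, 10, 19, 19, 20, 23]
Append remaining from right: [25]. Merged: [2, 10, 10, 19, 19, 20, 23, 25]

Final merged array: [2, 10, 10, 19, 19, 20, 23, 25]
Total comparisons: 7

The merged array is [2, 10, 10, 19, 19, 20, 23, 25], requiring 7 comparisons. The merge step runs in O(n) time where n is the total number of elements.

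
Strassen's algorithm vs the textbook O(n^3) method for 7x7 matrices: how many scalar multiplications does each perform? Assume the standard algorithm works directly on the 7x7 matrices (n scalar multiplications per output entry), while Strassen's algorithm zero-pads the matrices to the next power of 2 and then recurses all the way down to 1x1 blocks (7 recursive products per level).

Matrix multiplication for 7x7 matrices:

Strassen's algorithm requires power-of-2 dimensions. Pad 7x7 to 8x8 (next power of 2).

Standard algorithm: 7^3 = 343 multiplications
Strassen's algorithm: 7^(log2(8)) = 7^3 = 343 multiplications
Savings: 343 - 343 = 0 multiplications

Standard: 343 multiplications (7^3). Strassen: 343 multiplications (7^3, after padding to 8x8). Strassen reduces 8 recursive multiplications to 7 at each level.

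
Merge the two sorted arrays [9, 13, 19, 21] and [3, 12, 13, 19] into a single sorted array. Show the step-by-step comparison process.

Merging process:

Compare 9 vs 3: take 3 from right. Merged: [3]
Compare 9 vs 12: take 9 from left. Merged: [3, 9]
Compare 13 vs 12: take 12 from right. Merged: [3, 9, 12]
Compare 13 vs 13: take 13 from left. Merged: [3, 9, 12, 13]
Compare 19 vs 13: take 13 from right. Merged: [3, 9, 12, 13, 13]
Compare 19 vs 19: take 19 from left. Merged: [3, 9, 12, 13, 13, 19]
Compare 21 vs 19: take 19 from right. Merged: [3, 9, 12, 13, 13, 19, 19]
Append remaining from left: [21]. Merged: [3, 9, 12, 13, 13, 19, 19, 21]

Final merged array: [3, 9, 12, 13, 13, 19, 19, 21]
Total comparisons: 7

The merged array is [3, 9, 12, 13, 13, 19, 19, 21], requiring 7 comparisons. The merge step runs in O(n) time where n is the total number of elements.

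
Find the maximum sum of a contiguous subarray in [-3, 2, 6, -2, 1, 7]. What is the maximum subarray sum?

Using Kadane's algorithm on [-3, 2, 6, -2, 1, 7]:

Scanning through the array:
Position 1 (value 2): max_ending_here = 2, max_so_far = 2
Position 2 (value 6): max_ending_here = 8, max_so_far = 8
Position 3 (value -2): max_ending_here = 6, max_so_far = 8
Position 4 (value 1): max_ending_here = 7, max_so_far = 8
Position 5 (value 7): max_ending_here = 14, max_so_far = 14

Maximum subarray: [2, 6, -2, 1, 7]
Maximum sum: 14

The maximum subarray is [2, 6, -2, 1, 7] with sum 14. This subarray runs from index 1 to index 5.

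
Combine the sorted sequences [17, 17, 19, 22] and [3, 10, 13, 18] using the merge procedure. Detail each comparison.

Merging process:

Compare 17 vs 3: take 3 from right. Merged: [3]
Compare 17 vs 10: take 10 from right. Merged: [3, 10]
Compare 17 vs 13: take 13 from right. Merged: [3, 10, 13]
Compare 17 vs 18: take 17 from left. Merged: [3, 10, 13, 17]
Compare 17 vs 18: take 17 from left. Merged: [3, 10, 13, 17, 17]
Compare 19 vs 18: take 18 from right. Merged: [3, 10, 13, 17, 17, 18]
Append remaining from left: [19, 22]. Merged: [3, 10, 13, 17, 17, 18, 19, 22]

Final merged array: [3, 10, 13, 17, 17, 18, 19, 22]
Total comparisons: 6

The merged array is [3, 10, 13, 17, 17, 18, 19, 22], requiring 6 comparisons. The merge step runs in O(n) time where n is the total number of elements.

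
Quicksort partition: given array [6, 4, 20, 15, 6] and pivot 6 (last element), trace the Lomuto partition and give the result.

Lomuto partition with pivot = 6:

Initial array: [6, 4, 20, 15, 6]

arr[0]=6 <= 6: swap with position 0, array becomes [6, 4, 20, 15, 6]
arr[1]=4 <= 6: swap with position 1, array becomes [6, 4, 20, 15, 6]
arr[2]=20 > 6: no swap
arr[3]=15 > 6: no swap

Place pivot at position 2: [6, 4, 6, 15, 20]
Pivot position: 2

After partitioning with pivot 6, the array becomes [6, 4, 6, 15, 20]. The pivot is placed at index 2. All elements to the left of the pivot are <= 6, and all elements to the right are > 6.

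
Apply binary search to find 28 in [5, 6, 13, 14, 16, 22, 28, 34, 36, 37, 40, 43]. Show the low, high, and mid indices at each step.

Binary search for 28 in [5, 6, 13, 14, 16, 22, 28, 34, 36, 37, 40, 43]:

lo=0, hi=11, mid=5, arr[mid]=22 -> 22 < 28, search right half
lo=6, hi=11, mid=8, arr[mid]=36 -> 36 > 28, search left half
lo=6, hi=7, mid=6, arr[mid]=28 -> Found target at index 6!

Binary search finds 28 at index 6 after 3 comparisons. The search repeatedly halves the search space by comparing with the middle element.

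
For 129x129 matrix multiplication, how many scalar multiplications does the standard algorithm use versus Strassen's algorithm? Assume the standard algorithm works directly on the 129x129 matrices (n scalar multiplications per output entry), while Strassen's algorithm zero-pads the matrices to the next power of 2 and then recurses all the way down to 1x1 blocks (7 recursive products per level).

Matrix multiplication for 129x129 matrices:

Strassen's algorithm requires power-of-2 dimensions. Pad 129x129 to 256x256 (next power of 2).

Standard algorithm: 129^3 = 2146689 multiplications
Strassen's algorithm: 7^(log2(256)) = 7^8 = 5764801 multiplications
Difference: 2146689 - 5764801 = -3618112 (Strassen uses MORE here due to padding overhead — for small or just-over-power-of-2 n, padding can outweigh the per-level savings)

Standard: 2146689 multiplications (129^3). Strassen: 5764801 multiplications (7^8, after padding to 256x256). Strassen reduces 8 recursive multiplications to 7 at each level.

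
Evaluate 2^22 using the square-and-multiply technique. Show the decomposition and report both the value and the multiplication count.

Computing 2^22 by squaring (build up from 2^1; each line after the first costs one multiplication):

2^1 = 2
2^2 = (2^1)^2 = 2^2 = 4
2^4 = (2^2)^2 = 4^2 = 16
2^5 = 2 * 2^4 = 2 * 16 = 32
2^10 = (2^5)^2 = 32^2 = 1024
2^11 = 2 * 2^10 = 2 * 1024 = 2048
2^22 = (2^11)^2 = 2048^2 = 4194304

Result: 4194304
Multiplications needed: 6 (6 lines after 2^1)

2^22 = 4194304. Using exponentiation by squaring, this requires 6 multiplications. The key idea: if the exponent is even, square the half-power; if odd, multiply by the base once.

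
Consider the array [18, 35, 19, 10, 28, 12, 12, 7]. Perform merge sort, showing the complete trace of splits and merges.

Merge sort trace:

Split: [18, 35, 19, 10, 28, 12, 12, 7] -> [18, 35, 19, 10] and [28, 12, 12, 7]
  Split: [18, 35, 19, 10] -> [18, 35] and [19, 10]
    Split: [18, 35] -> [18] and [35]
    Merge: [18] + [35] -> [18, 35]
    Split: [19, 10] -> [19] and [10]
    Merge: [19] + [10] -> [10, 19]
  Merge: [18, 35] + [10, 19] -> [10, 18, 19, 35]
  Split: [28, 12, 12, 7] -> [28, 12] and [12, 7]
    Split: [28, 12] -> [28] and [12]
    Merge: [28] + [12] -> [12, 28]
    Split: [12, 7] -> [12] and [7]
    Merge: [12] + [7] -> [7, 12]
  Merge: [12, 28] + [7, 12] -> [7, 12, 12, 28]
Merge: [10, 18, 19, 35] + [7, 12, 12, 28] -> [7, 10, 12, 12, 18, 19, 28, 35]

Final sorted array: [7, 10, 12, 12, 18, 19, 28, 35]

The merge sort proceeds by recursively splitting the array and merging sorted halves.
After all merges, the sorted array is [7, 10, 12, 12, 18, 19, 28, 35].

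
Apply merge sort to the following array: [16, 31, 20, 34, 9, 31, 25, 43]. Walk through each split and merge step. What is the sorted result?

Merge sort trace:

Split: [16, 31, 20, 34, 9, 31, 25, 43] -> [16, 31, 20, 34] and [9, 31, 25, 43]
  Split: [16, 31, 20, 34] -> [16, 31] and [20, 34]
    Split: [16, 31] -> [16] and [31]
    Merge: [16] + [31] -> [16, 31]
    Split: [20, 34] -> [20] and [34]
    Merge: [20] + [34] -> [20, 34]
  Merge: [16, 31] + [20, 34] -> [16, 20, 31, 34]
  Split: [9, 31, 25, 43] -> [9, 31] and [25, 43]
    Split: [9, 31] -> [9] and [31]
    Merge: [9] + [31] -> [9, 31]
    Split: [25, 43] -> [25] and [43]
    Merge: [25] + [43] -> [25, 43]
  Merge: [9, 31] + [25, 43] -> [9, 25, 31, 43]
Merge: [16, 20, 31, 34] + [9, 25, 31, 43] -> [9, 16, 20, 25, 31, 31, 34, 43]

Final sorted array: [9, 16, 20, 25, 31, 31, 34, 43]

The merge sort proceeds by recursively splitting the array and merging sorted halves.
After all merges, the sorted array is [9, 16, 20, 25, 31, 31, 34, 43].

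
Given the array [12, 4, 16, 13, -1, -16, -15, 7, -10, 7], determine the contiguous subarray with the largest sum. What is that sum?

Using Kadane's algorithm on [12, 4, 16, 13, -1, -16, -15, 7, -10, 7]:

Scanning through the array:
Position 1 (value 4): max_ending_here = 16, max_so_far = 16
Position 2 (value 16): max_ending_here = 32, max_so_far = 32
Position 3 (value 13): max_ending_here = 45, max_so_far = 45
Position 4 (value -1): max_ending_here = 44, max_so_far = 45
Position 5 (value -16): max_ending_here = 28, max_so_far = 45
Position 6 (value -15): max_ending_here = 13, max_so_far = 45
Position 7 (value 7): max_ending_here = 20, max_so_far = 45
Position 8 (value -10): max_ending_here = 10, max_so_far = 45
Position 9 (value 7): max_ending_here = 17, max_so_far = 45

Maximum subarray: [12, 4, 16, 13]
Maximum sum: 45

The maximum subarray is [12, 4, 16, 13] with sum 45. This subarray runs from index 0 to index 3.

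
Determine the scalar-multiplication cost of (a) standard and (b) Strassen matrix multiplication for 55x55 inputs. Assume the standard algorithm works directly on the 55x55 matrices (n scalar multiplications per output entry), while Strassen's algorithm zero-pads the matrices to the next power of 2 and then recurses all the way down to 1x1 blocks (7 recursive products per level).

Matrix multiplication for 55x55 matrices:

Strassen's algorithm requires power-of-2 dimensions. Pad 55x55 to 64x64 (next power of 2).

Standard algorithm: 55^3 = 166375 multiplications
Strassen's algorithm: 7^(log2(64)) = 7^6 = 117649 multiplications
Savings: 166375 - 117649 = 48726 multiplications

Standard: 166375 multiplications (55^3). Strassen: 117649 multiplications (7^6, after padding to 64x64). Strassen reduces 8 recursive multiplications to 7 at each level.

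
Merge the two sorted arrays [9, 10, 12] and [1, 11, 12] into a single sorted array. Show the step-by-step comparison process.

Merging process:

Compare 9 vs 1: take 1 from right. Merged: [1]
Compare 9 vs 11: take 9 from left. Merged: [1, 9]
Compare 10 vs 11: take 10 from left. Merged: [1, 9, 10]
Compare 12 vs 11: take 11 from right. Merged: [1, 9, 10, 11]
Compare 12 vs 12: take 12 from left. Merged: [1, 9, 10, 11, 12]
Append remaining from right: [12]. Merged: [1, 9, 10, 11, 12, 12]

Final merged array: [1, 9, 10, 11, 12, 12]
Total comparisons: 5

The merged array is [1, 9, 10, 11, 12, 12], requiring 5 comparisons. The merge step runs in O(n) time where n is the total number of elements.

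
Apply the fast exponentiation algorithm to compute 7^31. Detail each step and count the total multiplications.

Computing 7^31 by squaring (build up from 7^1; each line after the first costs one multiplication):

7^1 = 7
7^2 = (7^1)^2 = 7^2 = 49
7^3 = 7 * 7^2 = 7 * 49 = 343
7^6 = (7^3)^2 = 343^2 = 117649
7^7 = 7 * 7^6 = 7 * 117649 = 823543
7^14 = (7^7)^2 = 823543^2 = 678223072849
7^15 = 7 * 7^14 = 7 * 678223072849 = 4747561509943
7^30 = (7^15)^2 = 4747561509943^2 = 22539340290692258087863249
7^31 = 7 * 7^30 = 7 * 22539340290692258087863249 = 157775382034845806615042743

Result: 157775382034845806615042743
Multiplications needed: 8 (8 lines after 7^1)

7^31 = 157775382034845806615042743. Using exponentiation by squaring, this requires 8 multiplications. The key idea: if the exponent is even, square the half-power; if odd, multiply by the base once.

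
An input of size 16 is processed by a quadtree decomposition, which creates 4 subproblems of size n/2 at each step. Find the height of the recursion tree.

For divide and conquer with division factor 2:

Problem sizes at each level:
Level 0: 16
Level 1: 8
Level 2: 4
Level 3: 2
Level 4: 1

The root is level 0 and the size-1 base case is level 4 (the tree spans levels 0 through 4, i.e. 5 levels counting the root), so the depth is the number of divisions: log_2(16) = 4

The recursion tree depth is log_2(16) = 4. At each level, the problem size is divided by 2, so it takes 4 divisions to reduce to a base case of size 1. The algorithm makes 4 recursive calls at each level.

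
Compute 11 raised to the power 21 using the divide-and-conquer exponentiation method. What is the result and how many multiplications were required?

Computing 11^21 by squaring (build up from 11^1; each line after the first costs one multiplication):

11^1 = 11
11^2 = (11^1)^2 = 11^2 = 121
11^4 = (11^2)^2 = 121^2 = 14641
11^5 = 11 * 11^4 = 11 * 14641 = 161051
11^10 = (11^5)^2 = 161051^2 = 25937424601
11^20 = (11^10)^2 = 25937424601^2 = 672749994932560009201
11^21 = 11 * 11^20 = 11 * 672749994932560009201 = 7400249944258160101211

Result: 7400249944258160101211
Multiplications needed: 6 (6 lines after 11^1)

11^21 = 7400249944258160101211. Using exponentiation by squaring, this requires 6 multiplications. The key idea: if the exponent is even, square the half-power; if odd, multiply by the base once.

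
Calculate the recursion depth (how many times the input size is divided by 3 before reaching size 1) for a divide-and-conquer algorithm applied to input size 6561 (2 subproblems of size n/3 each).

For divide and conquer with division factor 3:

Problem sizes at each level:
Level 0: 6561
Level 1: 2187
Level 2: 729
Level 3: 243
Level 4: 81
Level 5: 27
Level 6: 9
Level 7: 3
Level 8: 1

The root is level 0 and the size-1 base case is level 8 (the tree spans levels 0 through 8, i.e. 9 levels counting the root), so the depth is the number of divisions: log_3(6561) = 8

The recursion tree depth is log_3(6561) = 8. At each level, the problem size is divided by 3, so it takes 8 divisions to reduce to a base case of size 1. The algorithm makes 2 recursive calls at each level.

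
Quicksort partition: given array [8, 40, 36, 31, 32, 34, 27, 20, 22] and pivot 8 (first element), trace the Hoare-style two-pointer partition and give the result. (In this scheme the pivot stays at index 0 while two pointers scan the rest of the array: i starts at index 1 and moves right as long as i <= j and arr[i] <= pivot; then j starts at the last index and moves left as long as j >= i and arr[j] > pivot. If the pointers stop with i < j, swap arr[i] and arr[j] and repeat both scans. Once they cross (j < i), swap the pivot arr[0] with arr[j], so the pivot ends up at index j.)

Hoare-style two-pointer partition with pivot = 8:

Initial array: [8, 40, 36, 31, 32, 34, 27, 20, 22]

Pointers start at i = 1, j = 8.
i ends at 1, j ends at 0: the pointers have crossed (j < i), so scanning stops.

j = 0, so swapping arr[0] with arr[j] leaves the pivot at position 0: [8, 40, 36, 31, 32, 34, 27, 20, 22]
Pivot position: 0

After partitioning with pivot 8, the array becomes [8, 40, 36, 31, 32, 34, 27, 20, 22]. The pivot is placed at index 0. All elements to the left of the pivot are <= 8, and all elements to the right are > 8.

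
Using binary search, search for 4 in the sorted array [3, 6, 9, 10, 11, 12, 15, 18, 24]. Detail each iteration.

Binary search for 4 in [3, 6, 9, 10, 11, 12, 15, 18, 24]:

lo=0, hi=8, mid=4, arr[mid]=11 -> 11 > 4, search left half
lo=0, hi=3, mid=1, arr[mid]=6 -> 6 > 4, search left half
lo=0, hi=0, mid=0, arr[mid]=3 -> 3 < 4, search right half
lo=1 > hi=0, target 4 not found

Binary search determines that 4 is not in the array after 3 comparisons. The search space was exhausted without finding the target.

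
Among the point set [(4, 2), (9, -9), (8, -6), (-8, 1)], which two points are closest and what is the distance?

Computing all pairwise distances among 4 points:

d((4, 2), (9, -9)) = 12.083
d((4, 2), (8, -6)) = 8.9443
d((4, 2), (-8, 1)) = 12.0416
d((9, -9), (8, -6)) = 3.1623 <-- minimum
d((9, -9), (-8, 1)) = 19.7231
d((8, -6), (-8, 1)) = 17.4642

Closest pair: (9, -9) and (8, -6) with distance 3.1623

The closest pair is (9, -9) and (8, -6) with Euclidean distance 3.1623. For 4 points, brute-force pairwise comparison is shown above. For large n, the divide-and-conquer algorithm (sort by x, recurse on halves, check the dividing strip) achieves O(n log n).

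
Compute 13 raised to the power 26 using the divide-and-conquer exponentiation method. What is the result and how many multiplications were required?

Computing 13^26 by squaring (build up from 13^1; each line after the first costs one multiplication):

13^1 = 13
13^2 = (13^1)^2 = 13^2 = 169
13^3 = 13 * 13^2 = 13 * 169 = 2197
13^6 = (13^3)^2 = 2197^2 = 4826809
13^12 = (13^6)^2 = 4826809^2 = 23298085122481
13^13 = 13 * 13^12 = 13 * 23298085122481 = 302875106592253
13^26 = (13^13)^2 = 302875106592253^2 = 91733330193268616658399616009

Result: 91733330193268616658399616009
Multiplications needed: 6 (6 lines after 13^1)

13^26 = 91733330193268616658399616009. Using exponentiation by squaring, this requires 6 multiplications. The key idea: if the exponent is even, square the half-power; if odd, multiply by the base once.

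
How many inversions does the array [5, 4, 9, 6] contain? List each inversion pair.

Finding inversions in [5, 4, 9, 6]:

(0, 1): arr[0]=5 > arr[1]=4
(2, 3): arr[2]=9 > arr[3]=6

Total inversions: 2

The array has 2 inversion(s): (0,1), (2,3). Each pair (i,j) satisfies i < j and arr[i] > arr[j].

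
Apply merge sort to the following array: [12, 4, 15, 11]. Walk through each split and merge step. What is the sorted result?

Merge sort trace:

Split: [12, 4, 15, 11] -> [12, 4] and [15, 11]
  Split: [12, 4] -> [12] and [4]
  Merge: [12] + [4] -> [4, 12]
  Split: [15, 11] -> [15] and [11]
  Merge: [15] + [11] -> [11, 15]
Merge: [4, 12] + [11, 15] -> [4, 11, 12, 15]

Final sorted array: [4, 11, 12, 15]

The merge sort proceeds by recursively splitting the array and merging sorted halves.
After all merges, the sorted array is [4, 11, 12, 15].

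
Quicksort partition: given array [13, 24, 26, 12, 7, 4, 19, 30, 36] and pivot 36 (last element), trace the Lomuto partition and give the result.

Lomuto partition with pivot = 36:

Initial array: [13, 24, 26, 12, 7, 4, 19, 30, 36]

arr[0]=13 <= 36: swap with position 0, array becomes [13, 24, 26, 12, 7, 4, 19, 30, 36]
arr[1]=24 <= 36: swap with position 1, array becomes [13, 24, 26, 12, 7, 4, 19, 30, 36]
arr[2]=26 <= 36: swap with position 2, array becomes [13, 24, 26, 12, 7, 4, 19, 30, 36]
arr[3]=12 <= 36: swap with position 3, array becomes [13, 24, 26, 12, 7, 4, 19, 30, 36]
arr[4]=7 <= 36: swap with position 4, array becomes [13, 24, 26, 12, 7, 4, 19, 30, 36]
arr[5]=4 <= 36: swap with position 5, array becomes [13, 24, 26, 12, 7, 4, 19, 30, 36]
arr[6]=19 <= 36: swap with position 6, array becomes [13, 24, 26, 12, 7, 4, 19, 30, 36]
arr[7]=30 <= 36: swap with position 7, array becomes [13, 24, 26, 12, 7, 4, 19, 30, 36]

Place pivot at position 8: [13, 24, 26, 12, 7, 4, 19, 30, 36]
Pivot position: 8

After partitioning with pivot 36, the array becomes [13, 24, 26, 12, 7, 4, 19, 30, 36]. The pivot is placed at index 8. All elements to the left of the pivot are <= 36, and all elements to the right are > 36.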